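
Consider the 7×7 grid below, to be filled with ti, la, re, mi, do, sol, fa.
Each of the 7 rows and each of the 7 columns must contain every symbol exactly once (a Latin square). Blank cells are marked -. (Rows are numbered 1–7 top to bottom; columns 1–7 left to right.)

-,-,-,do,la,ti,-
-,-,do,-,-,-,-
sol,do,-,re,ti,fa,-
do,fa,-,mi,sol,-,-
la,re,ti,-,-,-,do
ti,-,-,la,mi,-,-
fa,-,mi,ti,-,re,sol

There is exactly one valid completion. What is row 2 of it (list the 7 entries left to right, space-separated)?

mi ti do fa re sol la

Row 3, column 3: row 3 has {ti, re, do, sol, fa} and column 3 has {ti, mi, do}, leaving only la.
Row 3, column 7: row 3 has {ti, la, re, do, sol, fa} and column 7 has {do, sol}, leaving only mi.
Row 4, column 3: row 4 has {mi, do, sol, fa} and column 3 has {ti, la, mi, do}, leaving only re.
Row 4, column 6: row 4 has {re, mi, do, sol, fa} and column 6 has {ti, re, fa}, leaving only la.
Row 4, column 7: row 4 has {la, re, mi, do, sol, fa} and column 7 has {mi, do, sol}, leaving only ti.
Row 5, column 5: row 5 has {ti, la, re, do} and column 5 has {ti, la, mi, sol}, leaving only fa.
Row 2, column 5: row 2 has {do} and column 5 has {ti, la, mi, sol, fa}, leaving only re.
Row 2, column 1: row 2 has {re, do} and column 1 has {ti, la, do, sol, fa}, leaving only mi.
Row 2, column 6: row 2 has {re, mi, do} and column 6 has {ti, la, re, fa}, leaving only sol.
Row 2, column 4: row 2 has {re, mi, do, sol} and column 4 has {ti, la, re, mi, do}, leaving only fa.
Row 2, column 7: row 2 has {re, mi, do, sol, fa} and column 7 has {ti, mi, do, sol}, leaving only la.
Row 2, column 2: row 2 has {la, re, mi, do, sol, fa} and column 2 has {re, do, fa}, leaving only ti.
So row 2 reads: mi ti do fa re sol la.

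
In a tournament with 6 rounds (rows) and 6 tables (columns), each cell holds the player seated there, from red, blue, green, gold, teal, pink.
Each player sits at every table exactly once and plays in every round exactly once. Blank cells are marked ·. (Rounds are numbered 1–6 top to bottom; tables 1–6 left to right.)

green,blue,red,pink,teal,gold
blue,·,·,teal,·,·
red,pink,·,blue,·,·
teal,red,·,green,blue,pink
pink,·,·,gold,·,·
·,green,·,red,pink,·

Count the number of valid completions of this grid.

3

Round 2, table 2: eliminating its round and table leaves {gold}.
Round 2, table 3: eliminating its round and table leaves {green, gold, pink}.
Round 2, table 5: eliminating its round and table leaves {red, green, gold}.
Round 2, table 6: eliminating its round and table leaves {red, green}.
Round 3, table 3: eliminating its round and table leaves {green, gold, teal}.
Round 3, table 5: eliminating its round and table leaves {green, gold}.
Round 3, table 6: eliminating its round and table leaves {green, teal}.
Round 4, table 3: eliminating its round and table leaves {gold}.
Round 5, table 2: eliminating its round and table leaves {teal}.
Round 5, table 3: eliminating its round and table leaves {blue, green, teal}.
Round 5, table 5: eliminating its round and table leaves {red, green}.
Round 5, table 6: eliminating its round and table leaves {red, blue, green, teal}.
Round 6, table 1: eliminating its round and table leaves {gold}.
Round 6, table 3: eliminating its round and table leaves {blue, gold, teal}.
Round 6, table 6: eliminating its round and table leaves {blue, teal}.
Enumerating the assignments across these blanks that avoid any round or table repeat gives 3 completions.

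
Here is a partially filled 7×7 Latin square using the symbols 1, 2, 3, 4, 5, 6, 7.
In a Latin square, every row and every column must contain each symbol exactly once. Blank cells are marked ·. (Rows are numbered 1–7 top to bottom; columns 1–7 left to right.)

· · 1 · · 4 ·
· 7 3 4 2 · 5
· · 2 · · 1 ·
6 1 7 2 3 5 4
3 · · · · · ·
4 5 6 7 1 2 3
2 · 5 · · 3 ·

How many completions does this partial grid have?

9

Row 1, column 1: eliminating its row and column leaves {5, 7}.
Row 1, column 2: eliminating its row and column leaves {2, 3, 6}.
Row 1, column 4: eliminating its row and column leaves {3, 5, 6}.
Row 1, column 5: eliminating its row and column leaves {5, 6, 7}.
Row 1, column 7: eliminating its row and column leaves {2, 6, 7}.
Row 2, column 1: eliminating its row and column leaves {1}.
Row 2, column 6: eliminating its row and column leaves {6}.
Row 3, column 1: eliminating its row and column leaves {5, 7}.
Row 3, column 2: eliminating its row and column leaves {3, 4, 6}.
Row 3, column 4: eliminating its row and column leaves {3, 5, 6}.
Row 3, column 5: eliminating its row and column leaves {4, 5, 6, 7}.
Row 3, column 7: eliminating its row and column leaves {6, 7}.
Row 5, column 2: eliminating its row and column leaves {2, 4, 6}.
Row 5, column 3: eliminating its row and column leaves {4}.
Row 5, column 4: eliminating its row and column leaves {1, 5, 6}.
Row 5, column 5: eliminating its row and column leaves {4, 5, 6, 7}.
Row 5, column 6: eliminating its row and column leaves {6, 7}.
Row 5, column 7: eliminating its row and column leaves {1, 2, 6, 7}.
Row 7, column 2: eliminating its row and column leaves {4, 6}.
Row 7, column 4: eliminating its row and column leaves {1, 6}.
Row 7, column 5: eliminating its row and column leaves {4, 6, 7}.
Row 7, column 7: eliminating its row and column leaves {1, 6, 7}.
Enumerating the assignments across these blanks that avoid any row or column repeat gives 9 completions.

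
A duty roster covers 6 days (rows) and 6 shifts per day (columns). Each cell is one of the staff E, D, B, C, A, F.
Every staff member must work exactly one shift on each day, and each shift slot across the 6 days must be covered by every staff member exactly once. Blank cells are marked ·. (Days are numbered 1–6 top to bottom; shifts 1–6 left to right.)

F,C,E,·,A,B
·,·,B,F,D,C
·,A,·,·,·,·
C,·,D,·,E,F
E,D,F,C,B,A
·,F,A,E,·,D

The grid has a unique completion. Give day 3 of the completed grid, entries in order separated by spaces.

D A C B F E

Day 3, shift 3: day 3 has {A} and shift 3 has {E, D, B, A, F}, leaving only C.
Day 3, shift 5: day 3 has {C, A} and shift 5 has {E, D, B, A}, leaving only F.
Day 3, shift 6: day 3 has {C, A, F} and shift 6 has {D, B, C, A, F}, leaving only E.
Day 1, shift 4: day 1 has {E, B, C, A, F} and shift 4 has {E, C, F}, leaving only D.
Day 3, shift 4: day 3 has {E, C, A, F} and shift 4 has {E, D, C, F}, leaving only B.
Day 3, shift 1: day 3 has {E, B, C, A, F} and shift 1 has {E, C, F}, leaving only D.
So day 3 reads: D A C B F E.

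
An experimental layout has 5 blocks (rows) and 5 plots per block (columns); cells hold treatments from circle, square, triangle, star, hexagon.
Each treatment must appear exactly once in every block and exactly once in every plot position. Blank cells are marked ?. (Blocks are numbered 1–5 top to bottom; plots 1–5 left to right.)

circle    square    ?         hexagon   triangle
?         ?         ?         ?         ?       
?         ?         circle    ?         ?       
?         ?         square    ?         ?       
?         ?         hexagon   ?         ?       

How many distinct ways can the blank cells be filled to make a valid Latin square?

Block 1, plot 3: eliminating its block and plot leaves {star}.
Block 2, plot 1: eliminating its block and plot leaves {square, triangle, star, hexagon}.
Block 2, plot 2: eliminating its block and plot leaves {circle, triangle, star, hexagon}.
Block 2, plot 3: eliminating its block and plot leaves {triangle, star}.
Block 2, plot 4: eliminating its block and plot leaves {circle, square, triangle, star}.
Block 2, plot 5: eliminating its block and plot leaves {circle, square, star, hexagon}.
Block 3, plot 1: eliminating its block and plot leaves {square, triangle, star, hexagon}.
Block 3, plot 2: eliminating its block and plot leaves {triangle, star, hexagon}.
Block 3, plot 4: eliminating its block and plot leaves {square, triangle, star}.
Block 3, plot 5: eliminating its block and plot leaves {square, star, hexagon}.
Block 4, plot 1: eliminating its block and plot leaves {triangle, star, hexagon}.
Block 4, plot 2: eliminating its block and plot leaves {circle, triangle, star, hexagon}.
Block 4, plot 4: eliminating its block and plot leaves {circle, triangle, star}.
Block 4, plot 5: eliminating its block and plot leaves {circle, star, hexagon}.
Block 5, plot 1: eliminating its block and plot leaves {square, triangle, star}.
Block 5, plot 2: eliminating its block and plot leaves {circle, triangle, star}.
Block 5, plot 4: eliminating its block and plot leaves {circle, square, triangle, star}.
Block 5, plot 5: eliminating its block and plot leaves {circle, square, star}.
Enumerating the assignments across these blanks that avoid any block or plot repeat gives 56 completions.

56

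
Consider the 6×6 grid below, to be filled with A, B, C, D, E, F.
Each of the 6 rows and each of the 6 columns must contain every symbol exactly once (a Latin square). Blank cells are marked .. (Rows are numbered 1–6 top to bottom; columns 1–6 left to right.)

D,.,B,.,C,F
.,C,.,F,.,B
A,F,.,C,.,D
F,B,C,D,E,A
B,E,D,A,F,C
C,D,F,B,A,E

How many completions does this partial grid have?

1

Row 1, column 2: eliminating its row and column leaves {A}.
Row 1, column 4: eliminating its row and column leaves {E}.
Row 2, column 1: eliminating its row and column leaves {E}.
Row 2, column 3: eliminating its row and column leaves {A, E}.
Row 2, column 5: eliminating its row and column leaves {D}.
Row 3, column 3: eliminating its row and column leaves {E}.
Row 3, column 5: eliminating its row and column leaves {B}.
Only one assignment across all blanks avoids any row or column repeat, giving 1 completion.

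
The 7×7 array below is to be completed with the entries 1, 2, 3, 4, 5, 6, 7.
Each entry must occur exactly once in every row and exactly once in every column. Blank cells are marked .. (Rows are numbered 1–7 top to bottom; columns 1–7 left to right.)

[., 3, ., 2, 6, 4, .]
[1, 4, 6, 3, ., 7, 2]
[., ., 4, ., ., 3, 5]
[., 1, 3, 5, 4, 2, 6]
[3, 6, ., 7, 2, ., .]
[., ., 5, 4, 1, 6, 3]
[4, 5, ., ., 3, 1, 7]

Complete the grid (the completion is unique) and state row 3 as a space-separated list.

Row 3, column 5: row 3 has {3, 4, 5} and column 5 has {1, 2, 3, 4, 6}, leaving only 7.
Row 3, column 2: row 3 has {3, 4, 5, 7} and column 2 has {1, 3, 4, 5, 6}, leaving only 2.
Row 3, column 1: row 3 has {2, 3, 4, 5, 7} and column 1 has {1, 3, 4}, leaving only 6.
Row 3, column 4: row 3 has {2, 3, 4, 5, 6, 7} and column 4 has {2, 3, 4, 5, 7}, leaving only 1.
So row 3 reads: 6 2 4 1 7 3 5.

6 2 4 1 7 3 5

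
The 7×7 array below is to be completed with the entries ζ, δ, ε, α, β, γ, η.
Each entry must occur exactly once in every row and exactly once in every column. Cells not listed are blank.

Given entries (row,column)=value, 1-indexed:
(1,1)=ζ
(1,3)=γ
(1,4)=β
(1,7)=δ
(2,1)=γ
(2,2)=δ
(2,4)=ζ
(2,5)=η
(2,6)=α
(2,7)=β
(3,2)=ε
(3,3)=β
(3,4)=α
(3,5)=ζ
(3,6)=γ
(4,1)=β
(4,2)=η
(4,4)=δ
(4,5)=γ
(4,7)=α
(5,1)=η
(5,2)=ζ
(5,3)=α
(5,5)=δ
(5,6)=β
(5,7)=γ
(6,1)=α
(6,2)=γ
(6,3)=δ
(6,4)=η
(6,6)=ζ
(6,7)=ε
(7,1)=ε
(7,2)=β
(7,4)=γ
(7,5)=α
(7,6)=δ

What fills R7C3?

Row 1, column 2: row 1 has {ζ, δ, β, γ} and column 2 has {ζ, δ, ε, β, γ, η}, leaving only α.
Row 1, column 5: row 1 has {ζ, δ, α, β, γ} and column 5 has {ζ, δ, α, γ, η}, leaving only ε.
Row 1, column 6: row 1 has {ζ, δ, ε, α, β, γ} and column 6 has {ζ, δ, α, β, γ}, leaving only η.
Row 2, column 3: row 2 has {ζ, δ, α, β, γ, η} and column 3 has {δ, α, β, γ}, leaving only ε.
Row 3, column 1: row 3 has {ζ, ε, α, β, γ} and column 1 has {ζ, ε, α, β, γ, η}, leaving only δ.
Row 3, column 7: row 3 has {ζ, δ, ε, α, β, γ} and column 7 has {δ, ε, α, β, γ}, leaving only η.
Row 4, column 3: row 4 has {δ, α, β, γ, η} and column 3 has {δ, ε, α, β, γ}, leaving only ζ.
Row 7 already has {δ, ε, α, β, γ} and column 3 already has {ζ, δ, ε, α, β, γ}, so row 7, column 3 must be η.

η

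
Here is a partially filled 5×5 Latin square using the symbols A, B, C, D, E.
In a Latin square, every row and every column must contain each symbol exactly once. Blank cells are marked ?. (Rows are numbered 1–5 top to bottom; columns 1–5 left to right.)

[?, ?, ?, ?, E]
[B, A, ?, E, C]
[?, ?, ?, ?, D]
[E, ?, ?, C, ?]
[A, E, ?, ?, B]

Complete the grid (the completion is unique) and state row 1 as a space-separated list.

Row 2, column 3: row 2 has {A, B, C, E} and column 3 has {}, leaving only D.
Row 3, column 1: row 3 has {D} and column 1 has {A, B, E}, leaving only C.
Row 1, column 1: row 1 has {E} and column 1 has {A, B, C, E}, leaving only D.
Row 3, column 2: row 3 has {C, D} and column 2 has {A, E}, leaving only B.
Row 1, column 2: row 1 has {D, E} and column 2 has {A, B, E}, leaving only C.
Row 3, column 4: row 3 has {B, C, D} and column 4 has {C, E}, leaving only A.
Row 1, column 4: row 1 has {C, D, E} and column 4 has {A, C, E}, leaving only B.
Row 1, column 3: row 1 has {B, C, D, E} and column 3 has {D}, leaving only A.
So row 1 reads: D C A B E.

D C A B E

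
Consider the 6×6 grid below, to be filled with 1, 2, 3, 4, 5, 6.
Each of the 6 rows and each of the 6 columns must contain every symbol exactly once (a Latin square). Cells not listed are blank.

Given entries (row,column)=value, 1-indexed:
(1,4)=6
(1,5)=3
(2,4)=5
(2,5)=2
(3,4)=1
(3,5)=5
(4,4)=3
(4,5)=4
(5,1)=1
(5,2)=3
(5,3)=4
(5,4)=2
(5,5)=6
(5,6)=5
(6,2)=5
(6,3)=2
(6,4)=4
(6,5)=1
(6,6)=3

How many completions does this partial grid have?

Row 1, column 1: eliminating its row and column leaves {2, 4, 5}.
Row 1, column 2: eliminating its row and column leaves {1, 2, 4}.
Row 1, column 3: eliminating its row and column leaves {1, 5}.
Row 1, column 6: eliminating its row and column leaves {1, 2, 4}.
Row 2, column 1: eliminating its row and column leaves {3, 4, 6}.
Row 2, column 2: eliminating its row and column leaves {1, 4, 6}.
Row 2, column 3: eliminating its row and column leaves {1, 3, 6}.
Row 2, column 6: eliminating its row and column leaves {1, 4, 6}.
Row 3, column 1: eliminating its row and column leaves {2, 3, 4, 6}.
Row 3, column 2: eliminating its row and column leaves {2, 4, 6}.
Row 3, column 3: eliminating its row and column leaves {3, 6}.
Row 3, column 6: eliminating its row and column leaves {2, 4, 6}.
Row 4, column 1: eliminating its row and column leaves {2, 5, 6}.
Row 4, column 2: eliminating its row and column leaves {1, 2, 6}.
Row 4, column 3: eliminating its row and column leaves {1, 5, 6}.
Row 4, column 6: eliminating its row and column leaves {1, 2, 6}.
Row 6, column 1: eliminating its row and column leaves {6}.
Enumerating the assignments across these blanks that avoid any row or column repeat gives 20 completions.

20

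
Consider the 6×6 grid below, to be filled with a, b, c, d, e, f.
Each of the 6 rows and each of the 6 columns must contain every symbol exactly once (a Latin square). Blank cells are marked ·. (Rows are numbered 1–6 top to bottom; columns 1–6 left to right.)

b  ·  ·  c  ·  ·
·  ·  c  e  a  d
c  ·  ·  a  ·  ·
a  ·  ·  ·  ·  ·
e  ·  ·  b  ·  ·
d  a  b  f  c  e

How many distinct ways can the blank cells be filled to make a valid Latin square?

16

Row 1, column 2: eliminating its row and column leaves {d, e, f}.
Row 1, column 3: eliminating its row and column leaves {a, d, e, f}.
Row 1, column 5: eliminating its row and column leaves {d, e, f}.
Row 1, column 6: eliminating its row and column leaves {a, f}.
Row 2, column 1: eliminating its row and column leaves {f}.
Row 2, column 2: eliminating its row and column leaves {b, f}.
Row 3, column 2: eliminating its row and column leaves {b, d, e, f}.
Row 3, column 3: eliminating its row and column leaves {d, e, f}.
Row 3, column 5: eliminating its row and column leaves {b, d, e, f}.
Row 3, column 6: eliminating its row and column leaves {b, f}.
Row 4, column 2: eliminating its row and column leaves {b, c, d, e, f}.
Row 4, column 3: eliminating its row and column leaves {d, e, f}.
Row 4, column 4: eliminating its row and column leaves {d}.
Row 4, column 5: eliminating its row and column leaves {b, d, e, f}.
Row 4, column 6: eliminating its row and column leaves {b, c, f}.
Row 5, column 2: eliminating its row and column leaves {c, d, f}.
Row 5, column 3: eliminating its row and column leaves {a, d, f}.
Row 5, column 5: eliminating its row and column leaves {d, f}.
Row 5, column 6: eliminating its row and column leaves {a, c, f}.
Enumerating the assignments across these blanks that avoid any row or column repeat gives 16 completions.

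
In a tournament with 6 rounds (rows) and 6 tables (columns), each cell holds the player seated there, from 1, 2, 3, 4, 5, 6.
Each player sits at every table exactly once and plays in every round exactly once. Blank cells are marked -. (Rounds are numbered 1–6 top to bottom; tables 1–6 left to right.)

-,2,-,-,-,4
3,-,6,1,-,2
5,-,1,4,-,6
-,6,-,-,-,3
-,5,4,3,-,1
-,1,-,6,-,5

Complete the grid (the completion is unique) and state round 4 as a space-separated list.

Round 1, table 4: round 1 has {2, 4} and table 4 has {1, 3, 4, 6}, leaving only 5.
Round 4, table 4: round 4 has {3, 6} and table 4 has {1, 3, 4, 5, 6}, leaving only 2.
Round 4, table 3: round 4 has {2, 3, 6} and table 3 has {1, 4, 6}, leaving only 5.
Round 1, table 3: round 1 has {2, 4, 5} and table 3 has {1, 4, 5, 6}, leaving only 3.
Round 2, table 2: round 2 has {1, 2, 3, 6} and table 2 has {1, 2, 5, 6}, leaving only 4.
Round 2, table 5: round 2 has {1, 2, 3, 4, 6} and table 5 has {}, leaving only 5.
Round 3, table 2: round 3 has {1, 4, 5, 6} and table 2 has {1, 2, 4, 5, 6}, leaving only 3.
Round 3, table 5: round 3 has {1, 3, 4, 5, 6} and table 5 has {5}, leaving only 2.
Round 5, table 5: round 5 has {1, 3, 4, 5} and table 5 has {2, 5}, leaving only 6.
Round 1, table 5: round 1 has {2, 3, 4, 5} and table 5 has {2, 5, 6}, leaving only 1.
Round 4, table 5: round 4 has {2, 3, 5, 6} and table 5 has {1, 2, 5, 6}, leaving only 4.
Round 4, table 1: round 4 has {2, 3, 4, 5, 6} and table 1 has {3, 5}, leaving only 1.
So round 4 reads: 1 6 5 2 4 3.

1 6 5 2 4 3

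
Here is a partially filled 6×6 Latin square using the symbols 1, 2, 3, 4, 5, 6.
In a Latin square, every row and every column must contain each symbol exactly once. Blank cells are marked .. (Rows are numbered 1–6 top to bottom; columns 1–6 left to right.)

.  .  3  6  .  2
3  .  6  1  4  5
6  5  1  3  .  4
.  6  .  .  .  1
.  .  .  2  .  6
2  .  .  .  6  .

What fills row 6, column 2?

Row 2, column 2: row 2 has {1, 3, 4, 5, 6} and column 2 has {5, 6}, leaving only 2.
Row 3, column 5: row 3 has {1, 3, 4, 5, 6} and column 5 has {4, 6}, leaving only 2.
Row 6, column 6: row 6 has {2, 6} and column 6 has {1, 2, 4, 5, 6}, leaving only 3.
Row 6, column 2 is narrowed to {1, 4}.
If it were 4, then row 5, column 5 would be left with no valid symbol.
So row 6, column 2 must be 1.

1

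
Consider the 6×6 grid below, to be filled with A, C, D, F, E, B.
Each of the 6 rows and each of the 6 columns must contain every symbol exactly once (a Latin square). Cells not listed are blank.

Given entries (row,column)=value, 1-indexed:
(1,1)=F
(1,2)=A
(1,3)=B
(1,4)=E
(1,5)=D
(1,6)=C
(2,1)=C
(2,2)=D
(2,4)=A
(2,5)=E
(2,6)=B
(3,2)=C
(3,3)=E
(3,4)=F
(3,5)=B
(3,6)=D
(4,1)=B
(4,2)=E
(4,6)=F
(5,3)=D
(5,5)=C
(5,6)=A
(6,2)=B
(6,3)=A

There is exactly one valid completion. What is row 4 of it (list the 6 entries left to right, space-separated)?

B E C D A F

Row 4, column 3: row 4 has {F, E, B} and column 3 has {A, D, E, B}, leaving only C.
Row 4, column 4: row 4 has {C, F, E, B} and column 4 has {A, F, E}, leaving only D.
Row 4, column 5: row 4 has {C, D, F, E, B} and column 5 has {C, D, E, B}, leaving only A.
So row 4 reads: B E C D A F.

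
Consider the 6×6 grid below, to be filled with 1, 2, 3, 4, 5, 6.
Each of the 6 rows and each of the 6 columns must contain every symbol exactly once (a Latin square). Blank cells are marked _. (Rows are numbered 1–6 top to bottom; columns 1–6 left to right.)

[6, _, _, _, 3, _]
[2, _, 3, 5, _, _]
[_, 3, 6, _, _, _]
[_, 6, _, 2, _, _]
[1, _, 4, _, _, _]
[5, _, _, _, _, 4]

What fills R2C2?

Row 3, column 1: row 3 has {3, 6} and column 1 has {1, 2, 5, 6}, leaving only 4.
Row 3, column 4: row 3 has {3, 4, 6} and column 4 has {2, 5}, leaving only 1.
Row 1, column 4: row 1 has {3, 6} and column 4 has {1, 2, 5}, leaving only 4.
Row 4, column 1: row 4 has {2, 6} and column 1 has {1, 2, 4, 5, 6}, leaving only 3.
Row 2, column 2 is narrowed to {1, 4}.
If it were 1, then row 5, column 2 would be left with no valid symbol.
So row 2, column 2 must be 4.

4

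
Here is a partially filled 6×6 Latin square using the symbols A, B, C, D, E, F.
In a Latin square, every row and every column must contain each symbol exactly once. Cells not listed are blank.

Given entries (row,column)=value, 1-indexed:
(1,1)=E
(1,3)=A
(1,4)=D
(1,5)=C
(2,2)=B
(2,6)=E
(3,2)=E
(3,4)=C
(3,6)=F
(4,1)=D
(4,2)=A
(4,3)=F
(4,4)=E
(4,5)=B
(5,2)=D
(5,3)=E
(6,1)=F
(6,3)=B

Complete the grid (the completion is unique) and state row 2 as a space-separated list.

A B C F D E

Row 1, column 2: row 1 has {A, C, D, E} and column 2 has {A, B, D, E}, leaving only F.
Row 1, column 6: row 1 has {A, C, D, E, F} and column 6 has {E, F}, leaving only B.
Row 3, column 3: row 3 has {C, E, F} and column 3 has {A, B, E, F}, leaving only D.
Row 2, column 3: row 2 has {B, E} and column 3 has {A, B, D, E, F}, leaving only C.
Row 2, column 1: row 2 has {B, C, E} and column 1 has {D, E, F}, leaving only A.
Row 2, column 4: row 2 has {A, B, C, E} and column 4 has {C, D, E}, leaving only F.
Row 2, column 5: row 2 has {A, B, C, E, F} and column 5 has {B, C}, leaving only D.
So row 2 reads: A B C F D E.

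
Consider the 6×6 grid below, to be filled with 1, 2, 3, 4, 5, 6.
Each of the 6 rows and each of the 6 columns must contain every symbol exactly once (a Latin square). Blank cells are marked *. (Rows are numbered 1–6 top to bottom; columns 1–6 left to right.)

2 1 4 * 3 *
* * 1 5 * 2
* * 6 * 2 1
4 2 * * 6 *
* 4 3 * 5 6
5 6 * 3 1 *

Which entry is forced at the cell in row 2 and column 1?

Row 1, column 4: row 1 has {1, 2, 3, 4} and column 4 has {3, 5}, leaving only 6.
Row 1, column 6: row 1 has {1, 2, 3, 4, 6} and column 6 has {1, 2, 6}, leaving only 5.
Row 2, column 2: row 2 has {1, 2, 5} and column 2 has {1, 2, 4, 6}, leaving only 3.
Row 2 already has {1, 2, 3, 5} and column 1 already has {2, 4, 5}, so row 2, column 1 must be 6.

6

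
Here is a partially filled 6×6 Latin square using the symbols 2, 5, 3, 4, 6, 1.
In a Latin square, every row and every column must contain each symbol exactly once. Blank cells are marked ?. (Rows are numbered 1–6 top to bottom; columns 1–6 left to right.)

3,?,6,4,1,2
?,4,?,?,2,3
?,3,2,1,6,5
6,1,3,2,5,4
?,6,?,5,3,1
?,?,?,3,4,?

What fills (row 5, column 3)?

Row 5 already has {5, 3, 6, 1} and column 3 already has {2, 3, 6}, so row 5, column 3 must be 4.

4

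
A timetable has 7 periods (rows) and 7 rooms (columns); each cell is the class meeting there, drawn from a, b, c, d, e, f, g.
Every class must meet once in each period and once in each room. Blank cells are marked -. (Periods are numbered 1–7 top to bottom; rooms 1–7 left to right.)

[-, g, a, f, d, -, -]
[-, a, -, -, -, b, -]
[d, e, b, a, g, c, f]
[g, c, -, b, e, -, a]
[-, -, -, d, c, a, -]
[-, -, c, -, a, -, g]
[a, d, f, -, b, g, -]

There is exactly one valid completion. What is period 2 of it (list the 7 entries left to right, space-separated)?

c a e g f b d

Period 2, room 5: period 2 has {a, b} and room 5 has {a, b, c, d, e, g}, leaving only f.
Period 1, room 6: period 1 has {a, d, f, g} and room 6 has {a, b, c, g}, leaving only e.
Period 4, room 3: period 4 has {a, b, c, e, g} and room 3 has {a, b, c, f}, leaving only d.
Period 4, room 6: period 4 has {a, b, c, d, e, g} and room 6 has {a, b, c, e, g}, leaving only f.
Period 6, room 4: period 6 has {a, c, g} and room 4 has {a, b, d, f}, leaving only e.
Period 6, room 6: period 6 has {a, c, e, g} and room 6 has {a, b, c, e, f, g}, leaving only d.
Period 7, room 4: period 7 has {a, b, d, f, g} and room 4 has {a, b, d, e, f}, leaving only c.
Period 2, room 4: period 2 has {a, b, f} and room 4 has {a, b, c, d, e, f}, leaving only g.
Period 2, room 3: period 2 has {a, b, f, g} and room 3 has {a, b, c, d, f}, leaving only e.
Period 2, room 1: period 2 has {a, b, e, f, g} and room 1 has {a, d, g}, leaving only c.
Period 2, room 7: period 2 has {a, b, c, e, f, g} and room 7 has {a, f, g}, leaving only d.
So period 2 reads: c a e g f b d.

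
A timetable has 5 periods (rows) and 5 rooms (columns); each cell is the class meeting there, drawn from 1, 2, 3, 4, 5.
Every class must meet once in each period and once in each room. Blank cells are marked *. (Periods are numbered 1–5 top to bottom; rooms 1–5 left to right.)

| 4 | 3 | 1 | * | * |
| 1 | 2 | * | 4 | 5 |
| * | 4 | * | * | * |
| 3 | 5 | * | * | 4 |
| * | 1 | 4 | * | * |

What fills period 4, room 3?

2

Period 4 already has {3, 4, 5} and room 3 already has {1, 4}, so period 4, room 3 must be 2.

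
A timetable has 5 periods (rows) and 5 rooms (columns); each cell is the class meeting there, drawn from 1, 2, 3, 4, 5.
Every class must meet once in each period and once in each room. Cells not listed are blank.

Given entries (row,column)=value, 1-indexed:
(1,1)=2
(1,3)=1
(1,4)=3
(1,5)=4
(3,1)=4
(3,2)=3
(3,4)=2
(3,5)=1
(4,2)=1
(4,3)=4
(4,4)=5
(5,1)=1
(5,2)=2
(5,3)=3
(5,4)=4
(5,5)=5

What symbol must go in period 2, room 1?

Period 1, room 2: period 1 has {1, 2, 3, 4} and room 2 has {1, 2, 3}, leaving only 5.
Period 2, room 2: period 2 has {} and room 2 has {1, 2, 3, 5}, leaving only 4.
Period 2, room 4: period 2 has {4} and room 4 has {2, 3, 4, 5}, leaving only 1.
Period 3, room 3: period 3 has {1, 2, 3, 4} and room 3 has {1, 3, 4}, leaving only 5.
Period 2, room 3: period 2 has {1, 4} and room 3 has {1, 3, 4, 5}, leaving only 2.
Period 2, room 5: period 2 has {1, 2, 4} and room 5 has {1, 4, 5}, leaving only 3.
Period 2 already has {1, 2, 3, 4} and room 1 already has {1, 2, 4}, so period 2, room 1 must be 5.

5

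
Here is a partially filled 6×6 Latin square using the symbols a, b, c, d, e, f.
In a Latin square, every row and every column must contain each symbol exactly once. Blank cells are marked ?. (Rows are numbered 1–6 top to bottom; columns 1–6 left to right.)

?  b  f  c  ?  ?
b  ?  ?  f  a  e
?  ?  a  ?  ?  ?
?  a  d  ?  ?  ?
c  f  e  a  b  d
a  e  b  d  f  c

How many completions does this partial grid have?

Row 1, column 1: eliminating its row and column leaves {d, e}.
Row 1, column 5: eliminating its row and column leaves {d, e}.
Row 1, column 6: eliminating its row and column leaves {a}.
Row 2, column 2: eliminating its row and column leaves {c, d}.
Row 2, column 3: eliminating its row and column leaves {c}.
Row 3, column 1: eliminating its row and column leaves {d, e, f}.
Row 3, column 2: eliminating its row and column leaves {c, d}.
Row 3, column 4: eliminating its row and column leaves {b, e}.
Row 3, column 5: eliminating its row and column leaves {c, d, e}.
Row 3, column 6: eliminating its row and column leaves {b, f}.
Row 4, column 1: eliminating its row and column leaves {e, f}.
Row 4, column 4: eliminating its row and column leaves {b, e}.
Row 4, column 5: eliminating its row and column leaves {c, e}.
Row 4, column 6: eliminating its row and column leaves {b, f}.
Enumerating the assignments across these blanks that avoid any row or column repeat gives 3 completions.

3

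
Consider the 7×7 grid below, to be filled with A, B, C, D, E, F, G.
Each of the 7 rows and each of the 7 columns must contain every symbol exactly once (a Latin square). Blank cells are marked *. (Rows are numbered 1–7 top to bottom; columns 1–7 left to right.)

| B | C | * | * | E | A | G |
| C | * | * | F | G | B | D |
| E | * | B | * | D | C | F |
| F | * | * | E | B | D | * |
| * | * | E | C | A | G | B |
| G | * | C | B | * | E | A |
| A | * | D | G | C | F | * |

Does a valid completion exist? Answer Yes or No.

Yes

No row or column among the givens repeats a symbol, and propagating forced cells runs into no contradiction.
One valid completion exists (for instance, B C F D E A G / C E A F G B D / E G B A D C F / F A G E B D C / D F E C A G B / G D C B F E A / A B D G C F E).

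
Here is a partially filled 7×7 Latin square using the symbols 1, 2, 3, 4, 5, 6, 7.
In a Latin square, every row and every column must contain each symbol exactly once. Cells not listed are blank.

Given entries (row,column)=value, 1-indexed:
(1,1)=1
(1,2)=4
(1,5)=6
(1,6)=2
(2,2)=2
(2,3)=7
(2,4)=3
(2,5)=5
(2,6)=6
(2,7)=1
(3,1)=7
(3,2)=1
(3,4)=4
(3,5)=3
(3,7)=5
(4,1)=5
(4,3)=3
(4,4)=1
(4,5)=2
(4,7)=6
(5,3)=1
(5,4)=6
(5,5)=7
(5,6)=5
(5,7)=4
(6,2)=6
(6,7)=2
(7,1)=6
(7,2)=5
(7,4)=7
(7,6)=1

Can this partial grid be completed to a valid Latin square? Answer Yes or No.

Row 3, column 6: row 3 together with column 6 already contain {1, 2, 3, 4, 5, 6, 7} — every symbol — so nothing can go there. The grid has no valid completion.

No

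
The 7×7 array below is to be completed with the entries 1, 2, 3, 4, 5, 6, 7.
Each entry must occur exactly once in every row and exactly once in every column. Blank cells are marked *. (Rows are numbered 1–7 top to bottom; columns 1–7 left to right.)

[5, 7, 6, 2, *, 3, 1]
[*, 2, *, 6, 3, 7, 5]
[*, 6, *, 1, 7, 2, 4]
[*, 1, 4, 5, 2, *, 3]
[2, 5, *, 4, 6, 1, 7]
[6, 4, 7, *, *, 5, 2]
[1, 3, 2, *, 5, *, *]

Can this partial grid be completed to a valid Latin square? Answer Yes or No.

No row or column among the givens repeats a symbol, and propagating forced cells runs into no contradiction.
One valid completion exists (for instance, 5 7 6 2 4 3 1 / 4 2 1 6 3 7 5 / 3 6 5 1 7 2 4 / 7 1 4 5 2 6 3 / 2 5 3 4 6 1 7 / 6 4 7 3 1 5 2 / 1 3 2 7 5 4 6).

Yes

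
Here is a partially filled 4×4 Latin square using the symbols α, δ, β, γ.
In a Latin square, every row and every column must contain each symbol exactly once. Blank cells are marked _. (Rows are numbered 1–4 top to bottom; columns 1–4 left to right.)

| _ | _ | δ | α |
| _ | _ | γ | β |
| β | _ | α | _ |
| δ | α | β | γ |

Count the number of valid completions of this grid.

1

Row 1, column 1: eliminating its row and column leaves {γ}.
Row 1, column 2: eliminating its row and column leaves {β, γ}.
Row 2, column 1: eliminating its row and column leaves {α}.
Row 2, column 2: eliminating its row and column leaves {δ}.
Row 3, column 2: eliminating its row and column leaves {δ, γ}.
Row 3, column 4: eliminating its row and column leaves {δ}.
Only one assignment across all blanks avoids any row or column repeat, giving 1 completion.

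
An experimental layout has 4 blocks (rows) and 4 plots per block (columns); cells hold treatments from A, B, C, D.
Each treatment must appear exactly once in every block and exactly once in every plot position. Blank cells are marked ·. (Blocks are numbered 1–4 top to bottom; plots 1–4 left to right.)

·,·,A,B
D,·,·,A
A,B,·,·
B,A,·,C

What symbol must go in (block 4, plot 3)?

Block 4 already has {A, B, C} and plot 3 already has {A}, so block 4, plot 3 must be D.

D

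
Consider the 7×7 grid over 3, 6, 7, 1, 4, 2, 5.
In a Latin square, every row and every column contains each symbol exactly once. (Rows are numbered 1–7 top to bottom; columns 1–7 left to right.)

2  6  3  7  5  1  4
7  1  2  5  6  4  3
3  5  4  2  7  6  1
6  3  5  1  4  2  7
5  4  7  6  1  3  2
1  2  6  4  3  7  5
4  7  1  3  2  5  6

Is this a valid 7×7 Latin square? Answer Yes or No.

Each row is a permutation of the 7 symbols, and so is each column.

Yes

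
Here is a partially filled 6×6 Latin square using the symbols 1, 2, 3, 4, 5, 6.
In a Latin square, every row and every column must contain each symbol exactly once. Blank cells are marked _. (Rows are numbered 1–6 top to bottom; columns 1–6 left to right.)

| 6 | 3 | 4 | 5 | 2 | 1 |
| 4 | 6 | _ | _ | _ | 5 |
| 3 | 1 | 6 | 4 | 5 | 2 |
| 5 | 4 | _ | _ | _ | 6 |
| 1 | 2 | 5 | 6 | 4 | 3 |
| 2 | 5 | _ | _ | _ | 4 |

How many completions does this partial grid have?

Row 2, column 3: eliminating its row and column leaves {1, 2, 3}.
Row 2, column 4: eliminating its row and column leaves {1, 2, 3}.
Row 2, column 5: eliminating its row and column leaves {1, 3}.
Row 4, column 3: eliminating its row and column leaves {1, 2, 3}.
Row 4, column 4: eliminating its row and column leaves {1, 2, 3}.
Row 4, column 5: eliminating its row and column leaves {1, 3}.
Row 6, column 3: eliminating its row and column leaves {1, 3}.
Row 6, column 4: eliminating its row and column leaves {1, 3}.
Row 6, column 5: eliminating its row and column leaves {1, 3, 6}.
Enumerating the assignments across these blanks that avoid any row or column repeat gives 4 completions.

4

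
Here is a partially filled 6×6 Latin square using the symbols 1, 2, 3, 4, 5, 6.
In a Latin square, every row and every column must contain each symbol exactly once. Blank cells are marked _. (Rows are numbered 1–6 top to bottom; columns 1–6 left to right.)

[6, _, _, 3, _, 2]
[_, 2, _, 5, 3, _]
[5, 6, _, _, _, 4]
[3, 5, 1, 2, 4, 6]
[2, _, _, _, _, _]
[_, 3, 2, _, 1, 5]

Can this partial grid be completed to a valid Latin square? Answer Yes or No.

Row 1, column 5: row 1 has {2, 3, 6} and column 5 has {1, 3, 4}, so it must be 5.
Row 1, column 3: row 1 has {2, 3, 5, 6} and column 3 has {1, 2}, so it must be 4.
Row 1, column 2: row 1 has {2, 3, 4, 5, 6} and column 2 has {2, 3, 5, 6}, so it must be 1.
Row 2, column 3: row 2 has {2, 3, 5} and column 3 has {1, 2, 4}, so it must be 6.
Row 2, column 6: row 2 has {2, 3, 5, 6} and column 6 has {2, 4, 5, 6}, so it must be 1.
Row 2, column 1: row 2 has {1, 2, 3, 5, 6} and column 1 has {2, 3, 5, 6}, so it must be 4.
Now row 6, column 1: row 6 together with column 1 already contain {1, 2, 3, 4, 5, 6} — every symbol — so nothing can go there. The grid has no valid completion.

No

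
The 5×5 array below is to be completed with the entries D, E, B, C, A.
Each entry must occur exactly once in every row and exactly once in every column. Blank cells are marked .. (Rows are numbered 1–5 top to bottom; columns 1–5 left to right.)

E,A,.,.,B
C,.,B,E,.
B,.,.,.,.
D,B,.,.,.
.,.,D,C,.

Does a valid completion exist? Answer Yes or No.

Row 1, column 3: row 1 has {E, B, A} and column 3 has {D, B}, so it must be C.
Row 1, column 4: row 1 has {E, B, C, A} and column 4 has {E, C}, so it must be D.
Row 2, column 2: row 2 has {E, B, C} and column 2 has {B, A}, so it must be D.
Row 2, column 5: row 2 has {D, E, B, C} and column 5 has {B}, so it must be A.
Row 3, column 4: row 3 has {B} and column 4 has {D, E, C}, so it must be A.
Now row 4, column 4: row 4 together with column 4 already contain {D, E, B, C, A} — every symbol — so nothing can go there. The grid has no valid completion.

No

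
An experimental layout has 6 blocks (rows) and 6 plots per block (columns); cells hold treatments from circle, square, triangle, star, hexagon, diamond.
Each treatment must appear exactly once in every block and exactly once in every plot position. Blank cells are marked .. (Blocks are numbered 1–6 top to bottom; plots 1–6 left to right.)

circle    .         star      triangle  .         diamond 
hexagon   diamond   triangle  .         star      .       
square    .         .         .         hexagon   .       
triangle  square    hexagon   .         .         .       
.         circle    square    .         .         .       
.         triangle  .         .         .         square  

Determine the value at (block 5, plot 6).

hexagon

Block 1, plot 2: block 1 has {circle, triangle, star, diamond} and plot 2 has {circle, square, triangle, diamond}, leaving only hexagon.
Block 1, plot 5: block 1 has {circle, triangle, star, hexagon, diamond} and plot 5 has {star, hexagon}, leaving only square.
Block 2, plot 6: block 2 has {triangle, star, hexagon, diamond} and plot 6 has {square, diamond}, leaving only circle.
Block 2, plot 4: block 2 has {circle, triangle, star, hexagon, diamond} and plot 4 has {triangle}, leaving only square.
Block 3, plot 2: block 3 has {square, hexagon} and plot 2 has {circle, square, triangle, hexagon, diamond}, leaving only star.
Block 3, plot 6: block 3 has {square, star, hexagon} and plot 6 has {circle, square, diamond}, leaving only triangle.
Block 4, plot 6: block 4 has {square, triangle, hexagon} and plot 6 has {circle, square, triangle, diamond}, leaving only star.
Block 5 already has {circle, square} and plot 6 already has {circle, square, triangle, star, diamond}, so block 5, plot 6 must be hexagon.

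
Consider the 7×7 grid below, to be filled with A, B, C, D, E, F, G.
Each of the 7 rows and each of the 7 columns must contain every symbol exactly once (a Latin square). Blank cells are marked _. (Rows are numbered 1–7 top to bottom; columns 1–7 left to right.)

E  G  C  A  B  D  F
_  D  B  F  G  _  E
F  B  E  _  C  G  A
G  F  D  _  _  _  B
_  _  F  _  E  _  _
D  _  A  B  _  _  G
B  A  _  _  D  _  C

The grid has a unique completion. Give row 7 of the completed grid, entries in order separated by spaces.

B A G E D F C

Row 7, column 3: row 7 has {A, B, C, D} and column 3 has {A, B, C, D, E, F}, leaving only G.
Row 7, column 4: row 7 has {A, B, C, D, G} and column 4 has {A, B, F}, leaving only E.
Row 7, column 6: row 7 has {A, B, C, D, E, G} and column 6 has {D, G}, leaving only F.
So row 7 reads: B A G E D F C.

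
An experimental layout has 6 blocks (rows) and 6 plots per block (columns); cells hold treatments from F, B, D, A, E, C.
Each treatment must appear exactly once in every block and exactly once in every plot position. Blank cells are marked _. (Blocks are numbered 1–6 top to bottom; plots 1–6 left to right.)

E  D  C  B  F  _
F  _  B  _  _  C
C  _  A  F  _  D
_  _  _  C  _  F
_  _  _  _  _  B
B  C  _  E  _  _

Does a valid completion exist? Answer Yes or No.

No

Block 1, plot 6: block 1 has {F, B, D, E, C} and plot 6 has {F, B, D, C}, so it must be A.
Now block 6, plot 6: block 6 together with plot 6 already contain {F, B, D, A, E, C} — every symbol — so nothing can go there. The grid has no valid completion.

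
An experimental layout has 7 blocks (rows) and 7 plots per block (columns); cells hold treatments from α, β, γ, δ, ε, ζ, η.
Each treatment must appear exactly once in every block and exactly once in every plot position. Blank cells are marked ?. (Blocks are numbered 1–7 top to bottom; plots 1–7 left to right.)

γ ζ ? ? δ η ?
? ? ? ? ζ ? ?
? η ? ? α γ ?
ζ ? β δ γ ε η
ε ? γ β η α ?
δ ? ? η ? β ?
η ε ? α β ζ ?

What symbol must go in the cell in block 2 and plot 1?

Block 1, plot 4: block 1 has {γ, δ, ζ, η} and plot 4 has {α, β, δ, η}, leaving only ε.
Block 1, plot 3: block 1 has {γ, δ, ε, ζ, η} and plot 3 has {β, γ}, leaving only α.
Block 1, plot 7: block 1 has {α, γ, δ, ε, ζ, η} and plot 7 has {η}, leaving only β.
Block 2, plot 4: block 2 has {ζ} and plot 4 has {α, β, δ, ε, η}, leaving only γ.
Block 2, plot 6: block 2 has {γ, ζ} and plot 6 has {α, β, γ, ε, ζ, η}, leaving only δ.
Block 3, plot 1: block 3 has {α, γ, η} and plot 1 has {γ, δ, ε, ζ, η}, leaving only β.
Block 2 already has {γ, δ, ζ} and plot 1 already has {β, γ, δ, ε, ζ, η}, so block 2, plot 1 must be α.

α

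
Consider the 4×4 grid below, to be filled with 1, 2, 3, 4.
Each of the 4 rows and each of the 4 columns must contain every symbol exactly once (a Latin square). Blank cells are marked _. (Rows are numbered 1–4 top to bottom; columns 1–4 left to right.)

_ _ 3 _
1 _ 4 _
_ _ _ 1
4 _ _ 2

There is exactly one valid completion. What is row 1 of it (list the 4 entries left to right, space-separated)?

Row 1, column 1: row 1 has {3} and column 1 has {1, 4}, leaving only 2.
Row 1, column 4: row 1 has {2, 3} and column 4 has {1, 2}, leaving only 4.
Row 1, column 2: row 1 has {2, 3, 4} and column 2 has {}, leaving only 1.
So row 1 reads: 2 1 3 4.

2 1 3 4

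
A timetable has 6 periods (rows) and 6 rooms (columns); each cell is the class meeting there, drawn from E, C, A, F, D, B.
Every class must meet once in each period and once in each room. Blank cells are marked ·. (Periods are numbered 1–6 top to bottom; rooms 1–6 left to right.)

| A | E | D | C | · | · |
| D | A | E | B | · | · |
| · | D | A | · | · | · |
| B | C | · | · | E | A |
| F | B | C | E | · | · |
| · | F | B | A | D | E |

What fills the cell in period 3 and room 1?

Period 3, room 4: period 3 has {A, D} and room 4 has {E, C, A, B}, leaving only F.
Period 4, room 3: period 4 has {E, C, A, B} and room 3 has {E, C, A, D, B}, leaving only F.
Period 4, room 4: period 4 has {E, C, A, F, B} and room 4 has {E, C, A, F, B}, leaving only D.
Period 5, room 5: period 5 has {E, C, F, B} and room 5 has {E, D}, leaving only A.
Period 5, room 6: period 5 has {E, C, A, F, B} and room 6 has {E, A}, leaving only D.
Period 6, room 1: period 6 has {E, A, F, D, B} and room 1 has {A, F, D, B}, leaving only C.
Period 3 already has {A, F, D} and room 1 already has {C, A, F, D, B}, so period 3, room 1 must be E.

E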